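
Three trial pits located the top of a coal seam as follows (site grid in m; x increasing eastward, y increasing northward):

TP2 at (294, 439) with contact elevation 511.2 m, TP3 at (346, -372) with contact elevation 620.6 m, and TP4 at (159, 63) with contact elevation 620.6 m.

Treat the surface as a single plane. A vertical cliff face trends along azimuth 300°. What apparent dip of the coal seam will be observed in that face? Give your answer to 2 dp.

Let the plane be z = a·x + b·y + c.
TP3−TP2: 52a − 811b = 109.4;  TP4−TP2: −135a − 376b = 109.4.
Solving gives a = −0.36880, b = −0.15854.
Unit vector along 300° is (sin 300°, cos 300°) = (-0.8660, 0.5000).
Slope in that direction = a·(-0.8660) + b·(0.5000) = 0.24012.
Apparent dip = arctan|0.24012| = 13.50° (true dip is 21.9°, so apparent ≤ true as expected).

13.50°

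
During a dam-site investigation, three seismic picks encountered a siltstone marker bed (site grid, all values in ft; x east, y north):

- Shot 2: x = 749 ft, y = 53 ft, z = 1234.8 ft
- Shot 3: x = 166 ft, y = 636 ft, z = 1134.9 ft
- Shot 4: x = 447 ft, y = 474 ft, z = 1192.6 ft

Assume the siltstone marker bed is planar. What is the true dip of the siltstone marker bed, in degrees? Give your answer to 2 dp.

14.79°

Let the plane be z = a·x + b·y + c.
Shot 3−Shot 2: −583a + 583b = −99.9;  Shot 4−Shot 2: −302a + 421b = −42.2.
Solving gives a = 0.25160, b = 0.08025.
Gradient magnitude |∇z| = √(a² + b²) = √(0.06330 + 0.00644) = 0.26409.
True dip = arctan(0.26409) = 14.79°, dipping toward WSW (azimuth ≈ 252°).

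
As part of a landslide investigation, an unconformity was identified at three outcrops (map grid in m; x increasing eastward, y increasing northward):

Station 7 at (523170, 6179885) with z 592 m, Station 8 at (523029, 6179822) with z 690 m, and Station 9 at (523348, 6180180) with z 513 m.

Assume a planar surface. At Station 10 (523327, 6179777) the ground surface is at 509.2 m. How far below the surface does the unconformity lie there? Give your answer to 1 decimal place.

63.3 m

Let the plane be z = a·x + b·y + c.
Station 8−Station 7: −141a − 63b = 98;  Station 9−Station 7: 178a + 295b = −79.
Solving gives a = −0.787762088, b = 0.207531023.
Then c = 592 − a·523170 − b·6179885 = −869792.36.
At (523327, 6179777): z_contact = −412257.17 + 1282495.44 − 869792.36 = 445.91 m.
Depth below ground = 509.2 − 445.91 = 63.3 m.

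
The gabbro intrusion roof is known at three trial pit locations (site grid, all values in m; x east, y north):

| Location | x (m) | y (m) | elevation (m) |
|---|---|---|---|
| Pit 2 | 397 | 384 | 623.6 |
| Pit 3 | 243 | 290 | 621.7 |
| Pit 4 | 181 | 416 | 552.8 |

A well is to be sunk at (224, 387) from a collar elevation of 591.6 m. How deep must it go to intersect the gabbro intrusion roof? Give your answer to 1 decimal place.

15.3 m

Let the plane be z = a·x + b·y + c.
Pit 3−Pit 2: −154a − 94b = −1.9;  Pit 4−Pit 2: −216a + 32b = −70.8.
Solving gives a = 0.26617, b = −0.41585.
Then c = 623.6 − a·397 − b·384 = 677.62.
At (224, 387): z_contact = 59.62 − 160.94 + 677.62 = 576.31 m.
Depth below ground = 591.6 − 576.31 = 15.3 m.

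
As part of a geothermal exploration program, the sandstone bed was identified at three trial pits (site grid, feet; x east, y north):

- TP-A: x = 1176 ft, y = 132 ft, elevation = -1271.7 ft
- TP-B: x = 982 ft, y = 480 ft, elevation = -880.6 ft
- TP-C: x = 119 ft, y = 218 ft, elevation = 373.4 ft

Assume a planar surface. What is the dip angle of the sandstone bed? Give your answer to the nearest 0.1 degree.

57.3°

Two edge vectors: TP-A→TP-B = (-194, 348, 391.1), TP-A→TP-C = (-1057, 86, 1645.1).
Normal n = (TP-A→TP-B) × (TP-A→TP-C) = (538860.2, -94243.3, 351152).
So ∂z/∂x = −n_x/n_z = −1.53455 and ∂z/∂y = −n_y/n_z = 0.26838.
Gradient magnitude |∇z| = √(a² + b²) = √(2.35484 + 0.07203) = 1.55784.
True dip = arctan(1.55784) = 57.3°, dipping toward E (azimuth ≈ 100°).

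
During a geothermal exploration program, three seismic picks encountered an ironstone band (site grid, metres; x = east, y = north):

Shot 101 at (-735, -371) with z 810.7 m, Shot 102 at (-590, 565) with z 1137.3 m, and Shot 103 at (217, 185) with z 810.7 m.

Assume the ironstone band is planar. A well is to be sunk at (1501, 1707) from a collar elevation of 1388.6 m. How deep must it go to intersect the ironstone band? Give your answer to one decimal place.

281.7 m

Two edge vectors: Shot 101→Shot 102 = (145, 936, 326.6), Shot 101→Shot 103 = (952, 556, 0).
Normal n = (Shot 101→Shot 102) × (Shot 101→Shot 103) = (-181589.6, 310923.2, -810452).
So ∂z/∂x = −n_x/n_z = −0.224060 and ∂z/∂y = −n_y/n_z = 0.383642.
Intercept c from Shot 101: 810.7 − 164.68 + 142.33 = 788.35.
At (1501, 1707): z_contact = −336.31 + 654.88 + 788.35 = 1106.91 m.
Depth below ground = 1388.6 − 1106.91 = 281.7 m.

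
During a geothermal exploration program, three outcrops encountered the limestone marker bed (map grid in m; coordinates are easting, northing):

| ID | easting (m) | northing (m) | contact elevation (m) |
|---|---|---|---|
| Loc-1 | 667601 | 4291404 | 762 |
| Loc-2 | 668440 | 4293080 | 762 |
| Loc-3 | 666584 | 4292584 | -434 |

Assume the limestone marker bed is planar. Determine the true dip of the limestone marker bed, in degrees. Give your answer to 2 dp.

Two edge vectors: Loc-1→Loc-2 = (839, 1676, 0), Loc-1→Loc-3 = (-1017, 1180, -1196).
Normal n = (Loc-1→Loc-2) × (Loc-1→Loc-3) = (-2004496, 1003444, 2694512).
So ∂z/∂easting = −n_x/n_z = 0.74392 and ∂z/∂northing = −n_y/n_z = −0.37240.
Gradient magnitude |∇z| = √(a² + b²) = √(0.55341 + 0.13868) = 0.83192.
True dip = arctan(0.83192) = 39.76°, dipping toward WNW (azimuth ≈ 297°).

39.76°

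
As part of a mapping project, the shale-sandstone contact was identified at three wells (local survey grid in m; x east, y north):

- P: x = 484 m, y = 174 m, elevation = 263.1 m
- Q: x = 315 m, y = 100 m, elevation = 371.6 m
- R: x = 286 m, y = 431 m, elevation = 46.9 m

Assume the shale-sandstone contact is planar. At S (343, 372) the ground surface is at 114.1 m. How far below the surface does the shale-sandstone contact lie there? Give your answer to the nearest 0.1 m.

19.9 m

Let the plane be z = a·x + b·y + c.
Q−P: −169a − 74b = 108.5;  R−P: −198a + 257b = −216.2.
Solving gives a = −0.20463, b = −0.99889.
Then c = 263.1 − a·484 − b·174 = 535.95.
At (343, 372): z_contact = −70.19 − 371.59 + 535.95 = 94.17 m.
Depth below ground = 114.1 − 94.17 = 19.9 m.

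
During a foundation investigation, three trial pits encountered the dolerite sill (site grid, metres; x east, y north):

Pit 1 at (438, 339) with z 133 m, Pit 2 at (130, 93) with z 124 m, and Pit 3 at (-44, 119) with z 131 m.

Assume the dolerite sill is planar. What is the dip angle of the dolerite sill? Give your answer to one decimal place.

Two edge vectors: Pit 1→Pit 2 = (-308, -246, -9), Pit 1→Pit 3 = (-482, -220, -2).
Normal n = (Pit 1→Pit 2) × (Pit 1→Pit 3) = (-1488, 3722, -50812).
So ∂z/∂x = −n_x/n_z = −0.02928 and ∂z/∂y = −n_y/n_z = 0.07325.
Gradient magnitude |∇z| = √(a² + b²) = √(0.00086 + 0.00537) = 0.07889.
True dip = arctan(0.07889) = 4.5°, dipping toward SSE (azimuth ≈ 158°).

4.5°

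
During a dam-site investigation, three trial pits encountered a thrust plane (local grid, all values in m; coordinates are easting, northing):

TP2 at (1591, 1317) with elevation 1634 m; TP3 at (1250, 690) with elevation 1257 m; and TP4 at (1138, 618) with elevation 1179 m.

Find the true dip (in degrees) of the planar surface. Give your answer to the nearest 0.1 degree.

30.4°

Let the plane be z = a·easting + b·northing + c.
TP3−TP2: −341a − 627b = −377;  TP4−TP2: −453a − 699b = −455.
Solving gives a = 0.47648, b = 0.34214.
Gradient magnitude |∇z| = √(a² + b²) = √(0.22704 + 0.11706) = 0.58660.
True dip = arctan(0.58660) = 30.4°, dipping toward SW (azimuth ≈ 234°).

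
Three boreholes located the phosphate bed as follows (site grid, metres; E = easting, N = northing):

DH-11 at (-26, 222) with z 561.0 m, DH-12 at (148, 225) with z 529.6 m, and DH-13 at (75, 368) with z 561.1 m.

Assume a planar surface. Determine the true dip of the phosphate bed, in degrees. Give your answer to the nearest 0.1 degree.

Two edge vectors: DH-11→DH-12 = (174, 3, -31.4), DH-11→DH-13 = (101, 146, 0.1).
Normal n = (DH-11→DH-12) × (DH-11→DH-13) = (4584.7, -3188.8, 25101).
So ∂z/∂E = −n_x/n_z = −0.18265 and ∂z/∂N = −n_y/n_z = 0.12704.
Gradient magnitude |∇z| = √(a² + b²) = √(0.03336 + 0.01614) = 0.22249.
True dip = arctan(0.22249) = 12.5°, dipping toward SE (azimuth ≈ 125°).

12.5°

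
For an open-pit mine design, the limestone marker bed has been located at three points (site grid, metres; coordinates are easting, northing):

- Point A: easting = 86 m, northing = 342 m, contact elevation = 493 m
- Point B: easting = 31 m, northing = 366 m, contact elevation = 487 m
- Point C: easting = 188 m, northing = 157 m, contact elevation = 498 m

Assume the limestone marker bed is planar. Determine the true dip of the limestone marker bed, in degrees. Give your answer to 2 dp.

7.71°

Let the plane be z = a·easting + b·northing + c.
Point B−Point A: −55a + 24b = −6;  Point C−Point A: 102a − 185b = 5.
Solving gives a = 0.12812, b = 0.04361.
Gradient magnitude |∇z| = √(a² + b²) = √(0.01642 + 0.00190) = 0.13534.
True dip = arctan(0.13534) = 7.71°, dipping toward WSW (azimuth ≈ 251°).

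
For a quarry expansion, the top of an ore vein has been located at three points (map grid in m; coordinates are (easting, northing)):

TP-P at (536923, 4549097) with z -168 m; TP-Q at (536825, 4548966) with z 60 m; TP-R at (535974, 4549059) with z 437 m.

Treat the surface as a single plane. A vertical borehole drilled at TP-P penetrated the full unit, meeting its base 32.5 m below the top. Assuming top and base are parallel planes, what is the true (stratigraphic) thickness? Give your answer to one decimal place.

Let the plane be z = a·E + b·N + c.
TP-Q−TP-P: −98a − 131b = 228;  TP-R−TP-P: −949a − 38b = 605.
Solving gives a = −0.58536, b = −1.30256.
|∇z| = √(a²+b²) = 1.42804, so dip δ = arctan(1.42804) = 55.00°.
True thickness = vertical thickness × cos δ = 32.5 × cos 55.00° = 18.6 m.

18.6 m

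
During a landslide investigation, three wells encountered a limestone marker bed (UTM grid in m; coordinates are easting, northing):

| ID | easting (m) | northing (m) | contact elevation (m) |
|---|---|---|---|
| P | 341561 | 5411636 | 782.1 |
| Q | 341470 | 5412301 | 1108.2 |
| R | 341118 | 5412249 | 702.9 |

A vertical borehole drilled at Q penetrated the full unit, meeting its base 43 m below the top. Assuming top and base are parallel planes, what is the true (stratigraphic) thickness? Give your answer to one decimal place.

Let the plane be z = a·easting + b·northing + c.
Q−P: −91a + 665b = 326.1;  R−P: −443a + 613b = −79.2.
Solving gives a = 1.05760, b = 0.63510.
|∇z| = √(a²+b²) = 1.23364, so dip δ = arctan(1.23364) = 50.97°.
True thickness = vertical thickness × cos δ = 43 × cos 50.97° = 27.1 m.

27.1 m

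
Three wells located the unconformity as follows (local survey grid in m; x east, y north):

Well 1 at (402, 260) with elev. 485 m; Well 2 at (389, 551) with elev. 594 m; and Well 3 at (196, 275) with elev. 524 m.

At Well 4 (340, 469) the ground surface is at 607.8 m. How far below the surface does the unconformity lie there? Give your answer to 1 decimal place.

36.0 m

Let the plane be z = a·x + b·y + c.
Well 2−Well 1: −13a + 291b = 109;  Well 3−Well 1: −206a + 15b = 39.
Solving gives a = −0.16257, b = 0.36731.
Then c = 485 − a·402 − b·260 = 454.86.
At (340, 469): z_contact = −55.28 + 172.27 + 454.86 = 571.85 m.
Depth below ground = 607.8 − 571.85 = 36.0 m.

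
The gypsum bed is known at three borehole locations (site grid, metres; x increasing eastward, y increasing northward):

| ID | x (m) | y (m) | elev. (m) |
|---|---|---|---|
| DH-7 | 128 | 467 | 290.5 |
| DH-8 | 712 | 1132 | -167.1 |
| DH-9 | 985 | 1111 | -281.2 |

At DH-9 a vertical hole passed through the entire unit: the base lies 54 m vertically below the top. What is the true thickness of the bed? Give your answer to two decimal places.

Let the plane be z = a·x + b·y + c.
DH-8−DH-7: 584a + 665b = −457.6;  DH-9−DH-7: 857a + 644b = −571.7.
Solving gives a = −0.44108, b = −0.30076.
|∇z| = √(a²+b²) = 0.53387, so dip δ = arctan(0.53387) = 28.10°.
True thickness = vertical thickness × cos δ = 54 × cos 28.10° = 47.64 m.

47.64 m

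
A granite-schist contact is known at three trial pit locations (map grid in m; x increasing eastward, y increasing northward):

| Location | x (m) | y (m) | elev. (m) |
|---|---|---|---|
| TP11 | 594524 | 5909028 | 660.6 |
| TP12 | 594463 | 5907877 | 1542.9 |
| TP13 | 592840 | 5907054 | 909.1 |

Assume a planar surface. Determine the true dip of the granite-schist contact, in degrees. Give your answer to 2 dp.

Two edge vectors: TP11→TP12 = (-61, -1151, 882.3), TP11→TP13 = (-1684, -1974, 248.5).
Normal n = (TP11→TP12) × (TP11→TP13) = (1455636.7, -1470634.7, -1817870).
So ∂z/∂x = −n_x/n_z = 0.80074 and ∂z/∂y = −n_y/n_z = −0.80899.
Gradient magnitude |∇z| = √(a² + b²) = √(0.64118 + 0.65446) = 1.13826.
True dip = arctan(1.13826) = 48.70°, dipping toward NW (azimuth ≈ 315°).

48.70°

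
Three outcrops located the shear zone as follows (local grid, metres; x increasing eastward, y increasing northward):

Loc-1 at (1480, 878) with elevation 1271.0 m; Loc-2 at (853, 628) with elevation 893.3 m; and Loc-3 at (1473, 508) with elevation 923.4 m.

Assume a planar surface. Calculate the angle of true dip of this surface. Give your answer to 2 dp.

Let the plane be z = a·x + b·y + c.
Loc-2−Loc-1: −627a − 250b = −377.7;  Loc-3−Loc-1: −7a − 370b = −347.6.
Solving gives a = 0.22954, b = 0.93512.
Gradient magnitude |∇z| = √(a² + b²) = √(0.05269 + 0.87444) = 0.96288.
True dip = arctan(0.96288) = 43.92°, dipping toward SSW (azimuth ≈ 194°).

43.92°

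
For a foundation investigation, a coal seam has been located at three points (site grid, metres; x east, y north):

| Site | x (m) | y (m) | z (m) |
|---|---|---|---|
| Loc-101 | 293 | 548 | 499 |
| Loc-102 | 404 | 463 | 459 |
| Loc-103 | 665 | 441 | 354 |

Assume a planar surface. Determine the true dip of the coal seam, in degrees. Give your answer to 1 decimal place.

Let the plane be z = a·x + b·y + c.
Loc-102−Loc-101: 111a − 85b = −40;  Loc-103−Loc-101: 372a − 107b = −145.
Solving gives a = −0.40749, b = −0.06154.
Gradient magnitude |∇z| = √(a² + b²) = √(0.16605 + 0.00379) = 0.41211.
True dip = arctan(0.41211) = 22.4°, dipping toward E (azimuth ≈ 081°).

22.4°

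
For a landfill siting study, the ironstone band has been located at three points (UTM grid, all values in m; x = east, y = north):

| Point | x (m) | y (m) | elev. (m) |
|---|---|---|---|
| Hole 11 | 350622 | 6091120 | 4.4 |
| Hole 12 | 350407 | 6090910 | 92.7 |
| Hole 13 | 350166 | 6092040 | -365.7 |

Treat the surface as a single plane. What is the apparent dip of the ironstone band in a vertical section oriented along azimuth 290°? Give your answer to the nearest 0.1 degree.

7.3°

Two edge vectors: Hole 11→Hole 12 = (-215, -210, 88.3), Hole 11→Hole 13 = (-456, 920, -370.1).
Normal n = (Hole 11→Hole 12) × (Hole 11→Hole 13) = (-3515, -119836.3, -293560).
So ∂z/∂x = −n_x/n_z = −0.01197 and ∂z/∂y = −n_y/n_z = −0.40822.
Unit vector along 290° is (sin 290°, cos 290°) = (-0.9397, 0.3420).
Slope in that direction = a·(-0.9397) + b·(0.3420) = −0.12837.
Apparent dip = arctan|0.12837| = 7.3° (true dip is 22.2°, so apparent ≤ true as expected).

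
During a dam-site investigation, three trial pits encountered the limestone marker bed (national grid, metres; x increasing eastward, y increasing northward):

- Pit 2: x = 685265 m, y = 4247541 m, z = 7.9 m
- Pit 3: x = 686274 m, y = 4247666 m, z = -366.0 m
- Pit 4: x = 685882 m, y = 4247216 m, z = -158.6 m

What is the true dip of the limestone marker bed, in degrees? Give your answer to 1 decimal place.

21.0°

Let the plane be z = a·x + b·y + c.
Pit 3−Pit 2: 1009a + 125b = −373.9;  Pit 4−Pit 2: 617a − 325b = −166.5.
Solving gives a = −0.35139, b = −0.15479.
Gradient magnitude |∇z| = √(a² + b²) = √(0.12347 + 0.02396) = 0.38397.
True dip = arctan(0.38397) = 21.0°, dipping toward ENE (azimuth ≈ 066°).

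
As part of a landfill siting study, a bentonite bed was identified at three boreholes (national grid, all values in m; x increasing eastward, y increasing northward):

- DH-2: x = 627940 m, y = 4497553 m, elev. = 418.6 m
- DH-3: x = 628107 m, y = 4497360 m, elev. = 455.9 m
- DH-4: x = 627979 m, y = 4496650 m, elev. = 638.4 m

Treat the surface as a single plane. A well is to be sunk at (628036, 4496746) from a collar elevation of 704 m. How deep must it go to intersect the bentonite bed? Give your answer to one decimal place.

92.7 m

Let the plane be z = a·x + b·y + c.
DH-3−DH-2: 167a − 193b = 37.3;  DH-4−DH-2: 39a − 903b = 219.8.
Solving gives a = −0.060998506, b = −0.246045340.
Then c = 418.6 − a·627940 − b·4497553 = 1145323.96.
At (628036, 4496746): z_contact = −38309.26 − 1106403.40 + 1145323.96 = 611.30 m.
Depth below ground = 704 − 611.30 = 92.7 m.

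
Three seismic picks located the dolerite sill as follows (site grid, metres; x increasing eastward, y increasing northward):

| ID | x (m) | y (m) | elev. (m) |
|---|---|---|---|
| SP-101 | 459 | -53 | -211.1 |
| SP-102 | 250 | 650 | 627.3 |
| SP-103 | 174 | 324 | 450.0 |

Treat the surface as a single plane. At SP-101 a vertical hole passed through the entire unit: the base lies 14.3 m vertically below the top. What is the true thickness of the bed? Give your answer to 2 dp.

8.02 m

Let the plane be z = a·x + b·y + c.
SP-102−SP-101: −209a + 703b = 838.4;  SP-103−SP-101: −285a + 377b = 661.1.
Solving gives a = −1.22305, b = 0.82899.
|∇z| = √(a²+b²) = 1.47753, so dip δ = arctan(1.47753) = 55.91°.
True thickness = vertical thickness × cos δ = 14.3 × cos 55.91° = 8.02 m.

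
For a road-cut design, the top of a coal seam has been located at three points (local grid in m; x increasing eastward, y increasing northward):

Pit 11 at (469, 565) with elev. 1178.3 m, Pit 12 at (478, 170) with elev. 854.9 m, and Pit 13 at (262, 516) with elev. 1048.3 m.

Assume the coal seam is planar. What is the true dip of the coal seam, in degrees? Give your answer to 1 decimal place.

Two edge vectors: Pit 11→Pit 12 = (9, -395, -323.4), Pit 11→Pit 13 = (-207, -49, -130).
Normal n = (Pit 11→Pit 12) × (Pit 11→Pit 13) = (35503.4, 68113.8, -82206).
So ∂z/∂x = −n_x/n_z = 0.43188 and ∂z/∂y = −n_y/n_z = 0.82857.
Gradient magnitude |∇z| = √(a² + b²) = √(0.18652 + 0.68654) = 0.93438.
True dip = arctan(0.93438) = 43.1°, dipping toward SSW (azimuth ≈ 208°).

43.1°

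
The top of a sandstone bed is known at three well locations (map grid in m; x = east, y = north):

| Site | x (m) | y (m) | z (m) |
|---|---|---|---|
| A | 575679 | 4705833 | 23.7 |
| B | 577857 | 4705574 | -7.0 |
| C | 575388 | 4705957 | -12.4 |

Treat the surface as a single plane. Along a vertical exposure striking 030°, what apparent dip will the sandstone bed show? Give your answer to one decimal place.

Two edge vectors: A→B = (2178, -259, -30.7), A→C = (-291, 124, -36.1).
Normal n = (A→B) × (A→C) = (13156.7, 87559.5, 194703).
So ∂z/∂x = −n_x/n_z = −0.06757 and ∂z/∂y = −n_y/n_z = −0.44971.
Unit vector along 030° is (sin 30°, cos 30°) = (0.5000, 0.8660).
Slope in that direction = a·(0.5000) + b·(0.8660) = −0.42325.
Apparent dip = arctan|0.42325| = 22.9° (true dip is 24.5°, so apparent ≤ true as expected).

22.9°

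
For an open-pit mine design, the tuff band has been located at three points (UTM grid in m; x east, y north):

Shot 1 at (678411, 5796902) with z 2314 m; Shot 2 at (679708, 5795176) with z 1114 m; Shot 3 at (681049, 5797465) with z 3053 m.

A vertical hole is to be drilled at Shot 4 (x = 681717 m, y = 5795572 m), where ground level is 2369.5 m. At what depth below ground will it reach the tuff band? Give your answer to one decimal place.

718.3 m

Two edge vectors: Shot 1→Shot 2 = (1297, -1726, -1200), Shot 1→Shot 3 = (2638, 563, 739).
Normal n = (Shot 1→Shot 2) × (Shot 1→Shot 3) = (-599914, -4124083, 5283399).
So ∂z/∂x = −n_x/n_z = 0.113546980 and ∂z/∂y = −n_y/n_z = 0.780573831.
Intercept c from Shot 1: 2314 − 77031.52 − 4524910.00 = −4599627.52.
At (681717, 5795572): z_contact = 77406.91 + 4523871.84 − 4599627.52 = 1651.22 m.
Depth below ground = 2369.5 − 1651.22 = 718.3 m.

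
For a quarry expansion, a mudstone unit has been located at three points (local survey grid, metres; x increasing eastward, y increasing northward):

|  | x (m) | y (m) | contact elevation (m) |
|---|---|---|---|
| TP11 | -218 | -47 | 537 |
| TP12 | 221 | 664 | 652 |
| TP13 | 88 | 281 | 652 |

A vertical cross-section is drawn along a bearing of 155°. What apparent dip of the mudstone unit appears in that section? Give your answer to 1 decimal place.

Let the plane be z = a·x + b·y + c.
TP12−TP11: 439a + 711b = 115;  TP13−TP11: 306a + 328b = 115.
Solving gives a = 0.59865, b = −0.20789.
Unit vector along 155° is (sin 155°, cos 155°) = (0.4226, -0.9063).
Slope in that direction = a·(0.4226) + b·(-0.9063) = 0.44141.
Apparent dip = arctan|0.44141| = 23.8° (true dip is 32.4°, so apparent ≤ true as expected).

23.8°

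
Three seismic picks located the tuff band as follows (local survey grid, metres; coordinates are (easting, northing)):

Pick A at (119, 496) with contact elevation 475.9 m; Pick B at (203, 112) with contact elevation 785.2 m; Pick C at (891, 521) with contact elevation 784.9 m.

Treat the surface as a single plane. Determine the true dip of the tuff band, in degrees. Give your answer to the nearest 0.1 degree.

39.7°

Two edge vectors: Pick A→Pick B = (84, -384, 309.3), Pick A→Pick C = (772, 25, 309).
Normal n = (Pick A→Pick B) × (Pick A→Pick C) = (-126388.5, 212823.6, 298548).
So ∂z/∂E = −n_x/n_z = 0.42334 and ∂z/∂N = −n_y/n_z = −0.71286.
Gradient magnitude |∇z| = √(a² + b²) = √(0.17922 + 0.50817) = 0.82909.
True dip = arctan(0.82909) = 39.7°, dipping toward NNW (azimuth ≈ 329°).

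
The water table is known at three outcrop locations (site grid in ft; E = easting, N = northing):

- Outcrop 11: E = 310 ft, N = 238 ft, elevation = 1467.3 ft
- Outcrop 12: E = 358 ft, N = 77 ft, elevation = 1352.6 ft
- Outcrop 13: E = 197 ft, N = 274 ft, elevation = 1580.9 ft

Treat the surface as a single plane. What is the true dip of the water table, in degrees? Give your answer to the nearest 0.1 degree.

44.2°

Let the plane be z = a·E + b·N + c.
Outcrop 12−Outcrop 11: 48a − 161b = −114.7;  Outcrop 13−Outcrop 11: −113a + 36b = 113.6.
Solving gives a = −0.86003, b = 0.45602.
Gradient magnitude |∇z| = √(a² + b²) = √(0.73965 + 0.20795) = 0.97345.
True dip = arctan(0.97345) = 44.2°, dipping toward ESE (azimuth ≈ 118°).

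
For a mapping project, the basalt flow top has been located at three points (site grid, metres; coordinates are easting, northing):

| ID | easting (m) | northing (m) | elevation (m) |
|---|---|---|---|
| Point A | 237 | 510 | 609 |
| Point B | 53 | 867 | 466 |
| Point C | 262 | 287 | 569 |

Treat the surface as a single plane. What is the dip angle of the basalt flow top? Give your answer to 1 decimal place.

Let the plane be z = a·easting + b·northing + c.
Point B−Point A: −184a + 357b = −143;  Point C−Point A: 25a − 223b = −40.
Solving gives a = 1.43797, b = 0.34058.
Gradient magnitude |∇z| = √(a² + b²) = √(2.06777 + 0.11599) = 1.47776.
True dip = arctan(1.47776) = 55.9°, dipping toward WSW (azimuth ≈ 257°).

55.9°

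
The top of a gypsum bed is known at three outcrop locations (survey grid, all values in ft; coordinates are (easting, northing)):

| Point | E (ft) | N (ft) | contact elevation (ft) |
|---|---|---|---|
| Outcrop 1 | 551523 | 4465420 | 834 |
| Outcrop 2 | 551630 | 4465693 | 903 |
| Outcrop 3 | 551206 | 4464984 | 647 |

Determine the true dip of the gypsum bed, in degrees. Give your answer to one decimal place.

Two edge vectors: Outcrop 1→Outcrop 2 = (107, 273, 69), Outcrop 1→Outcrop 3 = (-317, -436, -187).
Normal n = (Outcrop 1→Outcrop 2) × (Outcrop 1→Outcrop 3) = (-20967, -1864, 39889).
So ∂z/∂E = −n_x/n_z = 0.52563 and ∂z/∂N = −n_y/n_z = 0.04673.
Gradient magnitude |∇z| = √(a² + b²) = √(0.27629 + 0.00218) = 0.52771.
True dip = arctan(0.52771) = 27.8°, dipping toward W (azimuth ≈ 265°).

27.8°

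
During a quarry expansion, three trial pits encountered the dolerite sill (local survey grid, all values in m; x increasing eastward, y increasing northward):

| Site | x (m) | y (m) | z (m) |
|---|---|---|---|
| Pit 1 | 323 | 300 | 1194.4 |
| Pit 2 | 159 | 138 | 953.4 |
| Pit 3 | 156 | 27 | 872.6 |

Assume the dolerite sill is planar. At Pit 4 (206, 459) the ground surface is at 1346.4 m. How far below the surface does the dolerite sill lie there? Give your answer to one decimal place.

Let the plane be z = a·x + b·y + c.
Pit 2−Pit 1: −164a − 162b = −241;  Pit 3−Pit 1: −167a − 273b = −321.8.
Solving gives a = 0.77105, b = 0.70709.
Then c = 1194.4 − a·323 − b·300 = 733.23.
At (206, 459): z_contact = 158.84 + 324.55 + 733.23 = 1216.61 m.
Depth below ground = 1346.4 − 1216.61 = 129.8 m.

129.8 m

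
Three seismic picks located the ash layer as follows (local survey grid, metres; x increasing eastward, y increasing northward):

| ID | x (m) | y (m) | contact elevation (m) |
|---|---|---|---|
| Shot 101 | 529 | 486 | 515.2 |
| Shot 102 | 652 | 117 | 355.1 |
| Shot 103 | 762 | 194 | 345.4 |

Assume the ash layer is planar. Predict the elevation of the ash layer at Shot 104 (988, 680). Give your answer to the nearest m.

Let the plane be z = a·x + b·y + c.
Shot 102−Shot 101: 123a − 369b = −160.1;  Shot 103−Shot 101: 233a − 292b = −169.8.
Solving gives a = −0.31775, b = 0.32796.
Then c = 515.2 − a·529 − b·486 = 523.90.
At (988, 680): z = −313.9 + 223.0 + 523.90 = 433.0 m.

433 m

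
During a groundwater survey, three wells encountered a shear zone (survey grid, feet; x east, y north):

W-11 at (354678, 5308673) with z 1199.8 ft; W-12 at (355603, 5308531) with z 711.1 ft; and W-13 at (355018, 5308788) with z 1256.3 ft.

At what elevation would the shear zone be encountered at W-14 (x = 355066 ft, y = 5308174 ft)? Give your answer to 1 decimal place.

374.2 ft

Let the plane be z = a·x + b·y + c.
W-12−W-11: 925a − 142b = −488.7;  W-13−W-11: 340a + 115b = 56.5.
Solving gives a = −0.311515955, b = 1.412308040.
Then c = 1199.8 − a·354678 − b·5308673 = −7385793.91.
At (355066, 5308174): z = −110608.7 + 7496776.8 − 7385793.91 = 374.2 ft.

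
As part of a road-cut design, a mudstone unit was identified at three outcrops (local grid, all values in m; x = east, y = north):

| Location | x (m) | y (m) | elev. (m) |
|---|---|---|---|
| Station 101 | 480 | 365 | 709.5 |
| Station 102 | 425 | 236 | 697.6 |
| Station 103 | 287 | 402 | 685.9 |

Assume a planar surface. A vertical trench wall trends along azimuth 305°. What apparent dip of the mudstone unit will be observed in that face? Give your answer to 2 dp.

4.84°

Two edge vectors: Station 101→Station 102 = (-55, -129, -11.9), Station 101→Station 103 = (-193, 37, -23.6).
Normal n = (Station 101→Station 102) × (Station 101→Station 103) = (3484.7, 998.7, -26932).
So ∂z/∂x = −n_x/n_z = 0.12939 and ∂z/∂y = −n_y/n_z = 0.03708.
Unit vector along 305° is (sin 305°, cos 305°) = (-0.8192, 0.5736).
Slope in that direction = a·(-0.8192) + b·(0.5736) = −0.08472.
Apparent dip = arctan|0.08472| = 4.84° (true dip is 7.7°, so apparent ≤ true as expected).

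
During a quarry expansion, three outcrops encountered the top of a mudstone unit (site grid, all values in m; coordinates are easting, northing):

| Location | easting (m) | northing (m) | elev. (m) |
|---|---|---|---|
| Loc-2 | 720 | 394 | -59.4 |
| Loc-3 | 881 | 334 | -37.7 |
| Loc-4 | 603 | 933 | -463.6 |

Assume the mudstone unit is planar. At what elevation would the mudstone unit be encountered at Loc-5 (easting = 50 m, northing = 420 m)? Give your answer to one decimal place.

Two edge vectors: Loc-2→Loc-3 = (161, -60, 21.7), Loc-2→Loc-4 = (-117, 539, -404.2).
Normal n = (Loc-2→Loc-3) × (Loc-2→Loc-4) = (12555.7, 62537.3, 79759).
So ∂z/∂easting = −n_x/n_z = −0.15742 and ∂z/∂northing = −n_y/n_z = −0.78408.
Intercept c from Loc-2: -59.4 + 113.34 + 308.93 = 362.87.
At (50, 420): z = −7.9 − 329.3 + 362.87 = 25.7 m.

25.7 m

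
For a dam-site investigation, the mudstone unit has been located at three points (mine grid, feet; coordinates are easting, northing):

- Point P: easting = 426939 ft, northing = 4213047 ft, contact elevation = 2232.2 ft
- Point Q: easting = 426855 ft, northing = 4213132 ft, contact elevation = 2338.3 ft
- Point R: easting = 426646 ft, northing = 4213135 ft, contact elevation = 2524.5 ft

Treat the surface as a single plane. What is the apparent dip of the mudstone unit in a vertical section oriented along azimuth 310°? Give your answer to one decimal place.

Let the plane be z = a·easting + b·northing + c.
Point Q−Point P: −84a + 85b = 106.1;  Point R−Point P: −293a + 88b = 292.3.
Solving gives a = −0.88555, b = 0.37310.
Unit vector along 310° is (sin 310°, cos 310°) = (-0.7660, 0.6428).
Slope in that direction = a·(-0.7660) + b·(0.6428) = 0.91820.
Apparent dip = arctan|0.91820| = 42.6° (true dip is 43.9°, so apparent ≤ true as expected).

42.6°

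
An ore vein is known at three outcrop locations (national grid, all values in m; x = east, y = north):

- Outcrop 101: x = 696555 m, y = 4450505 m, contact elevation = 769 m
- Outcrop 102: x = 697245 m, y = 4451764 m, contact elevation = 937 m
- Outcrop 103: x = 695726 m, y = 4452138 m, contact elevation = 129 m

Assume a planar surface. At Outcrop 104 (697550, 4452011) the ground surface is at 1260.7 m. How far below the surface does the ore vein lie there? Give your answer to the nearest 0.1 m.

206.3 m

Let the plane be z = a·x + b·y + c.
Outcrop 102−Outcrop 101: 690a + 1259b = 168;  Outcrop 103−Outcrop 101: −829a + 1633b = −640.
Solving gives a = 0.497633474, b = −0.139290784.
Then c = 769 − a·696555 − b·4450505 = 274054.25.
At (697550, 4452011): z_contact = 347124.23 − 620124.10 + 274054.25 = 1054.37 m.
Depth below ground = 1260.7 − 1054.37 = 206.3 m.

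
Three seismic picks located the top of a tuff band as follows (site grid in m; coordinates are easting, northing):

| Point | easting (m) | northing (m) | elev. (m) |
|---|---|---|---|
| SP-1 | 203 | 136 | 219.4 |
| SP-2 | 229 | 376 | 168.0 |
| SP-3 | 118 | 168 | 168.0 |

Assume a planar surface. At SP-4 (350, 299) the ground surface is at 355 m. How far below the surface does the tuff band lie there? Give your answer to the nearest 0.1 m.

Two edge vectors: SP-1→SP-2 = (26, 240, -51.4), SP-1→SP-3 = (-85, 32, -51.4).
Normal n = (SP-1→SP-2) × (SP-1→SP-3) = (-10691.2, 5705.4, 21232).
So ∂z/∂easting = −n_x/n_z = 0.50354 and ∂z/∂northing = −n_y/n_z = −0.26872.
Intercept c from SP-1: 219.4 − 102.22 + 36.55 = 153.73.
At (350, 299): z_contact = 176.24 − 80.35 + 153.73 = 249.62 m.
Depth below ground = 355 − 249.62 = 105.4 m.

105.4 m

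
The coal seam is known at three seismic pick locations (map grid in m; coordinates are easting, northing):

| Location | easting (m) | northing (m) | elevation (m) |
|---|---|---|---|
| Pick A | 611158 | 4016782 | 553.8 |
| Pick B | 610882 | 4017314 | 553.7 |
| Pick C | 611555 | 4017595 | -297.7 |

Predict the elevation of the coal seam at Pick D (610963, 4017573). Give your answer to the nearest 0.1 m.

329.7 m

Two edge vectors: Pick A→Pick B = (-276, 532, -0.1), Pick A→Pick C = (397, 813, -851.5).
Normal n = (Pick A→Pick B) × (Pick A→Pick C) = (-452916.7, -235053.7, -435592).
So ∂z/∂easting = −n_x/n_z = −1.039772769 and ∂z/∂northing = −n_y/n_z = −0.539618955.
Intercept c from Pick A: 553.8 + 635465.45 + 2167531.71 = 2803550.95.
At (610963, 4017573): z = −635262.7 − 2167958.5 + 2803550.95 = 329.7 m.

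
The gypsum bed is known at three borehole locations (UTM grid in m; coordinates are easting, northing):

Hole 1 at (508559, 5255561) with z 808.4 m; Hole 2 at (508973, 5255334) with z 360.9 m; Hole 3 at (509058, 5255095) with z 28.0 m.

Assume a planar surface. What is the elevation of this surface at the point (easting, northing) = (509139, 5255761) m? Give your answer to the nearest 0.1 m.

830.4 m

Two edge vectors: Hole 1→Hole 2 = (414, -227, -447.5), Hole 1→Hole 3 = (499, -466, -780.4).
Normal n = (Hole 1→Hole 2) × (Hole 1→Hole 3) = (-31384.2, 99783.1, -79651).
So ∂z/∂easting = −n_x/n_z = −0.394021418 and ∂z/∂northing = −n_y/n_z = 1.252753889.
Intercept c from Hole 1: 808.4 + 200383.14 − 6583924.48 = −6382732.94.
At (509139, 5255761): z = −200611.7 + 6584175.0 − 6382732.94 = 830.4 m.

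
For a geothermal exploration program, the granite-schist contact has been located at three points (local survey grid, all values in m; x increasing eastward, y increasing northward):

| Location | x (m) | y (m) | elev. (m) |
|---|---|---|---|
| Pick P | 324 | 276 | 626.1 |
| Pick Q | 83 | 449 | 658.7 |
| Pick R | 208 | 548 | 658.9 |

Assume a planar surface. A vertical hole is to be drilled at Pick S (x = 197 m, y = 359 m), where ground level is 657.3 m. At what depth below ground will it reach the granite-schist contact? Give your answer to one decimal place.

14.8 m

Let the plane be z = a·x + b·y + c.
Pick Q−Pick P: −241a + 173b = 32.6;  Pick R−Pick P: −116a + 272b = 32.8.
Solving gives a = −0.07020, b = 0.09065.
Then c = 626.1 − a·324 − b·276 = 623.82.
At (197, 359): z_contact = −13.83 + 32.54 + 623.82 = 642.54 m.
Depth below ground = 657.3 − 642.54 = 14.8 m.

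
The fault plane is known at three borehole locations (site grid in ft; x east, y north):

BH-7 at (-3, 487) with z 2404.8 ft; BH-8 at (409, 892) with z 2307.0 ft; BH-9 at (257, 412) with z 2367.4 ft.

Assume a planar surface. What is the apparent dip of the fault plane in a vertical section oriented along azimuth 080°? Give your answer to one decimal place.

9.9°

Two edge vectors: BH-7→BH-8 = (412, 405, -97.8), BH-7→BH-9 = (260, -75, -37.4).
Normal n = (BH-7→BH-8) × (BH-7→BH-9) = (-22482, -10019.2, -136200).
So ∂z/∂x = −n_x/n_z = −0.16507 and ∂z/∂y = −n_y/n_z = −0.07356.
Unit vector along 080° is (sin 80°, cos 80°) = (0.9848, 0.1736).
Slope in that direction = a·(0.9848) + b·(0.1736) = −0.17533.
Apparent dip = arctan|0.17533| = 9.9° (true dip is 10.2°, so apparent ≤ true as expected).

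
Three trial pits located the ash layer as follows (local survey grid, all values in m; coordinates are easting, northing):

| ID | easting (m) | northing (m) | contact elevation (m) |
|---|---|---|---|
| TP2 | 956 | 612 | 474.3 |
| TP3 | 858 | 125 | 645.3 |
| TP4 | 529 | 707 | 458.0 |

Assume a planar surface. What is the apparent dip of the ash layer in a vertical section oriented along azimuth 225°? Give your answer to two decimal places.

15.10°

Two edge vectors: TP2→TP3 = (-98, -487, 171), TP2→TP4 = (-427, 95, -16.3).
Normal n = (TP2→TP3) × (TP2→TP4) = (-8306.9, -74614.4, -217259).
So ∂z/∂easting = −n_x/n_z = −0.03824 and ∂z/∂northing = −n_y/n_z = −0.34344.
Unit vector along 225° is (sin 225°, cos 225°) = (-0.7071, -0.7071).
Slope in that direction = a·(-0.7071) + b·(-0.7071) = 0.26988.
Apparent dip = arctan|0.26988| = 15.10° (true dip is 19.1°, so apparent ≤ true as expected).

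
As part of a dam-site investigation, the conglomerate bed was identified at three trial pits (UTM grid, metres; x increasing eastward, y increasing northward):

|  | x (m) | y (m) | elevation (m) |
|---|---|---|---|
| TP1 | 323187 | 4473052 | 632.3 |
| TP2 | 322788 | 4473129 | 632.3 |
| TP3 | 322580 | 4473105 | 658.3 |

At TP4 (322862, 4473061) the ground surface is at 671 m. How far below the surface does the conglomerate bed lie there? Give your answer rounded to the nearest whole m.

17 m

Two edge vectors: TP1→TP2 = (-399, 77, 0), TP1→TP3 = (-607, 53, 26).
Normal n = (TP1→TP2) × (TP1→TP3) = (2002, 10374, 25592).
So ∂z/∂x = −n_x/n_z = −0.07822757 and ∂z/∂y = −n_y/n_z = −0.40536105.
Intercept c from TP1: 632.3 + 25282.13 + 1813201.06 = 1839115.49.
At (322862, 4473061): z_contact = −25256.7 − 1813204.7 + 1839115.49 = 654.1 m.
Depth below ground = 671 − 654.1 = 17 m.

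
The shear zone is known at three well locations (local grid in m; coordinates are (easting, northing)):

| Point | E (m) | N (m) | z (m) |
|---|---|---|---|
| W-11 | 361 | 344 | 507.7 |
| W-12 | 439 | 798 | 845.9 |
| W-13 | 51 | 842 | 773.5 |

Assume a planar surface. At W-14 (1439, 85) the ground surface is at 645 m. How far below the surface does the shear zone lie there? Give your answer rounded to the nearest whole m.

Let the plane be z = a·E + b·N + c.
W-12−W-11: 78a + 454b = 338.2;  W-13−W-11: −310a + 498b = 265.8.
Solving gives a = 0.26589, b = 0.69925.
Then c = 507.7 − a·361 − b·344 = 171.17.
At (1439, 85): z_contact = 382.6 + 59.4 + 171.17 = 613.2 m.
Depth below ground = 645 − 613.2 = 32 m.

32 m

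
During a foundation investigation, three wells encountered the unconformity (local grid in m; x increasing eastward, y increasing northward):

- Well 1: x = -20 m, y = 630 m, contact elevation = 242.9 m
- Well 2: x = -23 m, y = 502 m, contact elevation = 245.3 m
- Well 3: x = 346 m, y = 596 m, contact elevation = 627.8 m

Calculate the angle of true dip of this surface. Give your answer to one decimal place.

46.4°

Two edge vectors: Well 1→Well 2 = (-3, -128, 2.4), Well 1→Well 3 = (366, -34, 384.9).
Normal n = (Well 1→Well 2) × (Well 1→Well 3) = (-49185.6, 2033.1, 46950).
So ∂z/∂x = −n_x/n_z = 1.04762 and ∂z/∂y = −n_y/n_z = −0.04330.
Gradient magnitude |∇z| = √(a² + b²) = √(1.09750 + 0.00188) = 1.04851.
True dip = arctan(1.04851) = 46.4°, dipping toward W (azimuth ≈ 272°).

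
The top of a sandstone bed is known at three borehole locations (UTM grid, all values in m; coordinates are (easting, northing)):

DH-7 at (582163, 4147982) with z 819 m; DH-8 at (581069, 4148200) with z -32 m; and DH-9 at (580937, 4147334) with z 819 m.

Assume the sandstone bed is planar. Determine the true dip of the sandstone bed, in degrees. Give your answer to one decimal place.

Let the plane be z = a·E + b·N + c.
DH-8−DH-7: −1094a + 218b = −851;  DH-9−DH-7: −1226a − 648b = 0.
Solving gives a = 0.56490, b = −1.06878.
Gradient magnitude |∇z| = √(a² + b²) = √(0.31912 + 1.14230) = 1.20889.
True dip = arctan(1.20889) = 50.4°, dipping toward NNW (azimuth ≈ 332°).

50.4°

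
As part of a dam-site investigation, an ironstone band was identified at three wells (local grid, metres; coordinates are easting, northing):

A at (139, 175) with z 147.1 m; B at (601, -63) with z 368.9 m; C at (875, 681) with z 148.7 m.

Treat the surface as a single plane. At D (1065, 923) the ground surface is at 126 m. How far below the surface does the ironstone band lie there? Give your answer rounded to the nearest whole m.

21 m

Two edge vectors: A→B = (462, -238, 221.8), A→C = (736, 506, 1.6).
Normal n = (A→B) × (A→C) = (-112611.6, 162505.6, 408940).
So ∂z/∂easting = −n_x/n_z = 0.27537 and ∂z/∂northing = −n_y/n_z = −0.39738.
Intercept c from A: 147.1 − 38.28 + 69.54 = 178.36.
At (1065, 923): z_contact = 293.3 − 366.8 + 178.36 = 104.9 m.
Depth below ground = 126 − 104.9 = 21 m.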